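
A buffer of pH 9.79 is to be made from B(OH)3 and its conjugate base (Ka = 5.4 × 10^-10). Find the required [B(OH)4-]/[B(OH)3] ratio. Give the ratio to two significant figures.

pKa = -log(5.4 × 10^-10) = 9.268
pH = pKa + log(r) ⇒ log(r) = 9.79 − 9.268 = +0.522
r = [B(OH)4-]/[B(OH)3] = 10^(+0.522) = 3.33

ratio = 3.3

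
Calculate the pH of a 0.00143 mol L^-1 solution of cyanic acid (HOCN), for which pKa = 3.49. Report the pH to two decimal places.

pH = 3.27

HOCN ⇌ OCN- + H+
Ka = 10^(−3.49) = 3.24 × 10^-4
Ka = [H+]²/(0.00143 − [H+]) = 3.24 × 10^-4
Here C₀/Ka ≈ 4.41, so the small-[H+] approximation fails. Use the quadratic:
[H+] = [−0.000324 + √(0.000324² + 1.85e-06)]/2 = 5.38 × 10^-4 M
pH = −log[H+] = −log(5.38 × 10^-4) = 3.27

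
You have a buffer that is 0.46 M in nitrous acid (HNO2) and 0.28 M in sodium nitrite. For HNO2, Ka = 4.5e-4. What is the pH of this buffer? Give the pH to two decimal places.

pH = 3.13

pKa = −log(4.5 × 10^-4) = 3.347
Using pH = pKa + log([base]/[acid]) with [base]/[acid] = 0.28/0.46:
pH = 3.347 + (-0.216) = 3.13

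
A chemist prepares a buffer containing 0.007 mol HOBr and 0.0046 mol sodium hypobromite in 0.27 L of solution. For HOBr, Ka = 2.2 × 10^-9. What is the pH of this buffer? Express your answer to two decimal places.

pH = 8.48

pKa = −log(2.2 × 10^-9) = 8.658
Henderson–Hasselbalch: pH = pKa + log([OBr-]/[HOBr]) = 8.658 + log(0.0046/0.007)
pH = 8.658 + (-0.182) = 8.48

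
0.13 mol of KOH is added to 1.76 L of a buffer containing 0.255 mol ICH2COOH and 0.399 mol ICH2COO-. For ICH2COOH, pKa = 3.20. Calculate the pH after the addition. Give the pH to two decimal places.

OH- converts ICH2COOH to ICH2COO-: ICH2COOH → 0.125 mol, ICH2COO- → 0.529 mol.
pH = pKa + log(n_ICH2COO-/n_ICH2COOH) = 3.20 + log(0.529/0.125) = 3.20 + (+0.627)

pH = 3.83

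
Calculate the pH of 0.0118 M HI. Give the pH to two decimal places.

HI is a strong acid and dissociates completely, so [H+] = 0.0118 M.
pH = -log(0.0118) = 1.93

pH = 1.93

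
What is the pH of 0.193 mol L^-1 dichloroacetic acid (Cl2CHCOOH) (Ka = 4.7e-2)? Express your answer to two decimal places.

Cl2CHCOOH ⇌ Cl2CHCOO- + H+
From the ICE table, Ka = x²/(0.193 − x) = 4.7 × 10^-2.
The 5% rule fails; solving x² + Ka·x − Ka·C₀ = 0 exactly:
x = [−0.047 + √(0.047² + 0.0363)]/2 = 7.46 × 10^-2 M
pH = −log(7.46 × 10^-2) = 1.13

pH = 1.13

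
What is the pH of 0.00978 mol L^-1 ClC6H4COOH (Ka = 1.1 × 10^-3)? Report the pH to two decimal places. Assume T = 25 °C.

pH = 2.56

ClC6H4COOH ⇌ ClC6H4COO- + H+
Ka = [H+]²/(0.00978 − [H+]) = 1.1 × 10^-3
[H+] is not negligible relative to C₀; solve [H+]² + 0.0011·[H+] − 1.08e-05 = 0.
[H+] = (−Ka + √(Ka² + 4·Ka·C₀))/2 = 2.78 × 10^-3 M
pH = −log(2.78 × 10^-3) = 2.56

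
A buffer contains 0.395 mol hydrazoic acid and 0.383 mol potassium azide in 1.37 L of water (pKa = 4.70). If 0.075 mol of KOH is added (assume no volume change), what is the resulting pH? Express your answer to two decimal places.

OH- converts HN3 to N3-: HN3 → 0.32 mol, N3- → 0.458 mol.
Henderson–Hasselbalch with mole ratio 0.458/0.32: pH = 4.70 + (+0.156)

pH = 4.86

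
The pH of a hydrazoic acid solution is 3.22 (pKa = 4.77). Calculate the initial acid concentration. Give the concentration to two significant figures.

[H+] = 10^(-3.22) = 6.03 × 10^-4 M = x
Ka = 10^(−4.77) = 1.70 × 10^-5
Ka = x²/(C₀ − x) ⇒ C₀ = x + x²/Ka
C₀ = 6.03 × 10^-4 + (6.03 × 10^-4)²/(1.70 × 10^-5) = 2.20 × 10^-2 M

C₀ = 2.2 × 10^-2 M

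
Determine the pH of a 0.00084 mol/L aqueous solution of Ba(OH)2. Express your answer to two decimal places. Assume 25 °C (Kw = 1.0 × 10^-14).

Ba(OH)2 is a strong base (each formula unit releases 2 OH-); [OH-] = 0.00168 M.
pOH = -log(0.00168) = 2.77
pH = 14.00 - 2.77 = 11.23

pH = 11.23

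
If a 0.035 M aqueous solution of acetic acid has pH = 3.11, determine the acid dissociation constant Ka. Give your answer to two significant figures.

[H+] = 10^(-3.11) = 7.76 × 10^-4 M
At equilibrium [HA] = 0.035 − 7.76 × 10^-4 = 3.42 × 10^-2 M
Ka = [H+][A-]/[HA] = (7.76 × 10^-4)² / 3.42 × 10^-2 = 1.8 × 10^-5

Ka = 1.8 × 10^-5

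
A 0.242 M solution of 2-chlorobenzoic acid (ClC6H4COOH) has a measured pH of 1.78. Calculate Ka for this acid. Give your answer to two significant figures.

[H+] = 10^(-1.78) = 1.66 × 10^-2 M
At equilibrium [HA] = 0.242 − 1.66 × 10^-2 = 2.25 × 10^-1 M
Ka = [H+][A-]/[HA] = (1.66 × 10^-2)² / 2.25 × 10^-1 = 1.2 × 10^-3

Ka = 1.2 × 10^-3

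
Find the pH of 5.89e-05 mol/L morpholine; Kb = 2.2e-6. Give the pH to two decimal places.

C4H8ONH + H2O ⇌ C4H8ONH2+ + OH-
Let x = [OH-] at equilibrium. Kb = x²/(5.89e-05 − x).
The 5% rule fails; solving x² + Kb·x − Kb·C₀ = 0 exactly:
x = [−2.2e-06 + √(2.2e-06² + 5.18e-10)]/2 = 1.03 × 10^-5 M
pOH = 4.99, so pH = 14.00 − pOH = 9.01

pH = 9.01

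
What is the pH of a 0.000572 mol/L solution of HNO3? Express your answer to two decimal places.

HNO3 is a strong acid and dissociates completely, so [H+] = 0.000572 M.
pH = -log(0.000572) = 3.24

pH = 3.24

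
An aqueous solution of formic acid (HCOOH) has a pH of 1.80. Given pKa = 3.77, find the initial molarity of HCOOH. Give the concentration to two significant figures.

[H+] = 10^(-1.80) = 1.58 × 10^-2 M = x
Ka = 10^(−3.77) = 1.70 × 10^-4
Ka = x²/(C₀ − x) ⇒ C₀ = x + x²/Ka
C₀ = 1.58 × 10^-2 + (1.58 × 10^-2)²/(1.70 × 10^-4) = 1.48 M

C₀ = 1.5 M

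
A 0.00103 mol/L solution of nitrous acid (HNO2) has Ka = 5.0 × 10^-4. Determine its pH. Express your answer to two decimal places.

pH = 3.29

HNO2 ⇌ NO2- + H+
Ka = [H+]²/(0.00103 − [H+]) = 5.0 × 10^-4
Here C₀/Ka ≈ 2.06, so the small-[H+] approximation fails. Use the quadratic:
[H+] = [−0.0005 + √(0.0005² + 2.06e-06)]/2 = 5.10 × 10^-4 M
pH = −log(5.10 × 10^-4) = 3.29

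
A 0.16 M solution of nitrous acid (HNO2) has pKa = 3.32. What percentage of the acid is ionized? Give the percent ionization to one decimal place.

HNO2 ⇌ NO2- + H+; let x = [H+] at equilibrium.
Ka = 10^(−3.32) = 4.79 × 10^-4
Ka = x²/(C₀ − x); solving the quadratic gives x = 8.52 × 10^-3 M.
Fraction ionized = 8.52 × 10^-3 / 0.16 = 0.0532 → 5.3%

5.3%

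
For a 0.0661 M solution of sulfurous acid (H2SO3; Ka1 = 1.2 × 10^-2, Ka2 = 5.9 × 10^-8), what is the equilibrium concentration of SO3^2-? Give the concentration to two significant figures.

First ionization gives [H+] ≈ [HSO3-] = 2.28 × 10^-2 M.
Second step: Ka2 = [H+][SO3^2-]/[HSO3-] ≈ [SO3^2-] (since [H+] ≈ [HSO3-]).
So [SO3^2-] ≈ Ka2.

5.9 × 10^-8 M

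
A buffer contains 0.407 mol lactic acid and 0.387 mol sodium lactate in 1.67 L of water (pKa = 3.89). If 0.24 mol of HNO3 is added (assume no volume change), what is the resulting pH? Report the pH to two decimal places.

pH = 3.25

After neutralization: n(CH3CH(OH)COOH) = 0.647 mol, n(CH3CH(OH)COO-) = 0.147 mol.
pH = pKa + log(n_CH3CH(OH)COO-/n_CH3CH(OH)COOH) = 3.89 + log(0.147/0.647) = 3.89 + (-0.644)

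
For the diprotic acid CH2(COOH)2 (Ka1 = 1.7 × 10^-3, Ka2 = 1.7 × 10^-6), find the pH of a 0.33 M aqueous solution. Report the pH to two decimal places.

pH = 1.64

Since Ka1 ≫ Ka2, the first ionization dominates [H+].
Ka1 = x²/(0.33 − x) = 1.7 × 10^-3
Solving the quadratic: x = (−Ka1 + √(Ka1² + 4·Ka1·C₀))/2 = 2.29 × 10^-2 M
pH = −log(2.29 × 10^-2) = 1.64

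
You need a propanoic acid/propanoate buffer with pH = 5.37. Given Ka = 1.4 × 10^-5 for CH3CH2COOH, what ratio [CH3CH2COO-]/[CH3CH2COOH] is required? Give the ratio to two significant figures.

pKa = -log(1.4 × 10^-5) = 4.854
pH = pKa + log(r) ⇒ log(r) = 5.37 − 4.854 = +0.516
r = [CH3CH2COO-]/[CH3CH2COOH] = 10^(+0.516) = 3.28

ratio = 3.3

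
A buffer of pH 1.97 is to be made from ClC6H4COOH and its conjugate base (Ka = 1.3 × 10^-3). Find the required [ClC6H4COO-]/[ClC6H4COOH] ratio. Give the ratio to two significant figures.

ratio = 0.12

pKa = -log(1.3 × 10^-3) = 2.886
pH = pKa + log(r) ⇒ log(r) = 1.97 − 2.886 = -0.916
r = [ClC6H4COO-]/[ClC6H4COOH] = 10^(-0.916) = 0.121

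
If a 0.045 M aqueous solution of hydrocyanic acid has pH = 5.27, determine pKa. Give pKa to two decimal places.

pKa = 9.19

[H+] = 10^(-5.27) = 5.37 × 10^-6 M
At equilibrium [HA] = 0.045 − 5.37 × 10^-6 = 4.50 × 10^-2 M
Ka = [H+][A-]/[HA] = (5.37 × 10^-6)² / 4.50 × 10^-2 = 6.41 × 10^-10
pKa = -log(6.41 × 10^-10) = 9.19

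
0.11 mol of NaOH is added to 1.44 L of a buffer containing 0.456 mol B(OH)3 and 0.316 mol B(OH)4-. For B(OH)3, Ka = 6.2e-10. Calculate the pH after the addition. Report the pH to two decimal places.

OH- converts B(OH)3 to B(OH)4-: B(OH)3 → 0.346 mol, B(OH)4- → 0.426 mol.
pKa = −log(6.2 × 10^-10) = 9.208
pH = pKa + log([A⁻]/[HA]) = 9.208 + log(0.426/0.346) = 9.208 +0.090

pH = 9.30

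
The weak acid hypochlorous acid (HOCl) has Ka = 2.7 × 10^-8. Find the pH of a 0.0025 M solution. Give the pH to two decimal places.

pH = 5.09

HOCl ⇌ OCl- + H+
From the ICE table, Ka = x²/(0.0025 − x) = 2.7 × 10^-8.
Since Ka ≪ C₀, x ≈ √(Ka·C₀) = 8.22 × 10^-6 M.
Check: 0.33% ionized — well under 5%, approximation valid.
pH = −log[H+] = −log(8.22 × 10^-6) = 5.09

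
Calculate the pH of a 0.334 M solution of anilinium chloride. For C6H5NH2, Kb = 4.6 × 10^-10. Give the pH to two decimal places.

pH = 2.57

C6H5NH3+ is the conjugate acid of the weak base C6H5NH2.
Ka = Kw/Kb = 1.0×10^-14 / 4.6 × 10^-10 = 2.17 × 10^-5
Ka = x²/(0.334 − x) = 2.17 × 10^-5
Assume x ≪ 0.334: x ≈ √(2.17 × 10^-5 × 0.334) = 2.69 × 10^-3 M
Check: 0.81% ionized — well under 5%, approximation valid.
pH = −log[H+] = −log(2.69 × 10^-3) = 2.57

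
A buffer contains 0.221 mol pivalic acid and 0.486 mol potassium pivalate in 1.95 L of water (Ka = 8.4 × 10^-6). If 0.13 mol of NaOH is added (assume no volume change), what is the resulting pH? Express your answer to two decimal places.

pH = 5.91

After neutralization: n((CH3)3CCOOH) = 0.091 mol, n((CH3)3CCOO-) = 0.616 mol.
pKa = −log(8.4 × 10^-6) = 5.076
pH = pKa + log(n_(CH3)3CCOO-/n_(CH3)3CCOOH) = 5.076 + log(0.616/0.091) = 5.076 + (+0.831)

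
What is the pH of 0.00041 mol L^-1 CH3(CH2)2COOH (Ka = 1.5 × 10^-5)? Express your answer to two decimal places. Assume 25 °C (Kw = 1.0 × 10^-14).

CH3(CH2)2COOH ⇌ CH3(CH2)2COO- + H+
From the ICE table, Ka = [H+]²/(0.00041 − [H+]) = 1.5 × 10^-5.
[H+] is not negligible relative to C₀; solve [H+]² + 1.5e-05·[H+] − 6.15e-09 = 0.
[H+] = (−Ka + √(Ka² + 4·Ka·C₀))/2 = 7.13 × 10^-5 M
pH = −log[H+] = −log(7.13 × 10^-5) = 4.15

pH = 4.15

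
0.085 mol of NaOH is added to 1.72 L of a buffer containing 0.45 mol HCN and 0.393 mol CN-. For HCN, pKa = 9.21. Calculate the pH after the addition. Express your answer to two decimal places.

pH = 9.33

After neutralization: n(HCN) = 0.365 mol, n(CN-) = 0.478 mol.
Henderson–Hasselbalch with mole ratio 0.478/0.365: pH = 9.21 + (+0.117)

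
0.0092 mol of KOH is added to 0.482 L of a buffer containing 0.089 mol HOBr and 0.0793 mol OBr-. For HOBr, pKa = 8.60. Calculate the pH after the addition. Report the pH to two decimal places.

After neutralization: n(HOBr) = 0.0798 mol, n(OBr-) = 0.0885 mol.
pH = pKa + log(n_OBr-/n_HOBr) = 8.60 + log(0.0885/0.0798) = 8.60 + (+0.045)

pH = 8.64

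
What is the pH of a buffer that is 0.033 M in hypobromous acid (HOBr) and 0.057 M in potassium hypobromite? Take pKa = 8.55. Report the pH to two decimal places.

pH = pKa + log([A⁻]/[HA]) = 8.55 + log(0.057/0.033)
pH = 8.55 + (+0.237) = 8.79

pH = 8.79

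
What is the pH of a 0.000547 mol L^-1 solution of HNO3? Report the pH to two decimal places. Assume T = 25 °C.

pH = 3.26

HNO3 is a strong acid and dissociates completely, so [H+] = 0.000547 M.
pH = -log(0.000547) = 3.26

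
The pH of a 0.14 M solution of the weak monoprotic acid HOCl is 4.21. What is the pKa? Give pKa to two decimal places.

pKa = 7.57

[H+] = 10^(-4.21) = 6.17 × 10^-5 M
At equilibrium [HA] = 0.14 − 6.17 × 10^-5 = 1.40 × 10^-1 M
Ka = [H+][A-]/[HA] = (6.17 × 10^-5)² / 1.40 × 10^-1 = 2.72 × 10^-8
pKa = -log(2.72 × 10^-8) = 7.57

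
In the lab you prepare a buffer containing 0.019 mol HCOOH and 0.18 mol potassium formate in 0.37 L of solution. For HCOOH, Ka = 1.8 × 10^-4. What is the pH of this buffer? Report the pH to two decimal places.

pH = 4.72

pKa = −log(1.8 × 10^-4) = 3.745
pH = pKa + log([A⁻]/[HA]) = 3.745 + log(0.18/0.019)
pH = 3.745 + (+0.977) = 4.72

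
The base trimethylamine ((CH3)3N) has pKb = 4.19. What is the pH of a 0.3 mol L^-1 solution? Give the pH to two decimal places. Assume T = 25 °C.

(CH3)3N + H2O ⇌ (CH3)3NH+ + OH-
Kb = 10^(−4.19) = 6.46 × 10^-5
From the ICE table, Kb = [OH-]²/(0.3 − [OH-]) = 6.46 × 10^-5.
Neglecting [OH-] in the denominator: [OH-] = √(6.46 × 10^-5 × 0.3) = 4.40 × 10^-3 M
Check: 1.5% ionized — well under 5%, approximation valid.
pOH = 2.36, so pH = 14.00 − pOH = 11.64

pH = 11.64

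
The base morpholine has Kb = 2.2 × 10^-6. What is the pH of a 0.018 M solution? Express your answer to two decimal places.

C4H8ONH + H2O ⇌ C4H8ONH2+ + OH-
Kb = [OH-]²/(0.018 − [OH-]) = 2.2 × 10^-6
Neglecting [OH-] in the denominator: [OH-] = √(2.2 × 10^-6 × 0.018) = 1.99 × 10^-4 M
Check: 1.1% ionized — well under 5%, approximation valid.
pOH = −log(1.99 × 10^-4) = 3.70; pH = 14.00 − 3.70 = 10.30

pH = 10.30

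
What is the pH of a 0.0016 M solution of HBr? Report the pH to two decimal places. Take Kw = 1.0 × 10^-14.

HBr is a strong acid and dissociates completely, so [H+] = 0.0016 M.
pH = -log(0.0016) = 2.80

pH = 2.80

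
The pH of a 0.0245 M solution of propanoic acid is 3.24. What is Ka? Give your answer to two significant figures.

Ka = 1.4 × 10^-5

[H+] = 10^(-3.24) = 5.75 × 10^-4 M
At equilibrium [HA] = 0.0245 − 5.75 × 10^-4 = 2.39 × 10^-2 M
Ka = [H+][A-]/[HA] = (5.75 × 10^-4)² / 2.39 × 10^-2 = 1.4 × 10^-5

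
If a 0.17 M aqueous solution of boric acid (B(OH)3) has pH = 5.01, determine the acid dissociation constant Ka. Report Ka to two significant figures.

Ka = 5.6 × 10^-10

[H+] = 10^(-5.01) = 9.77 × 10^-6 M
At equilibrium [HA] = 0.17 − 9.77 × 10^-6 = 1.70 × 10^-1 M
Ka = [H+][A-]/[HA] = (9.77 × 10^-6)² / 1.70 × 10^-1 = 5.6 × 10^-10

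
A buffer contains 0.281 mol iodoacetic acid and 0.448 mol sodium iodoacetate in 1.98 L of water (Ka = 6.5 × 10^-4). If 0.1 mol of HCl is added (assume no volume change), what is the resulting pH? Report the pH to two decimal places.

pH = 3.15

After neutralization: n(ICH2COOH) = 0.381 mol, n(ICH2COO-) = 0.348 mol.
pKa = −log(6.5 × 10^-4) = 3.187
Henderson–Hasselbalch with mole ratio 0.348/0.381: pH = 3.187 + (-0.039)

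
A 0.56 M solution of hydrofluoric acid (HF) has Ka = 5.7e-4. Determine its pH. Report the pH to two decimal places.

pH = 1.75

HF ⇌ F- + H+
Ka = x²/(0.56 − x) = 5.7 × 10^-4
Neglecting x in the denominator: x = √(5.7 × 10^-4 × 0.56) = 1.79 × 10^-2 M
pH = −log[H+] = −log(1.79 × 10^-2) = 1.75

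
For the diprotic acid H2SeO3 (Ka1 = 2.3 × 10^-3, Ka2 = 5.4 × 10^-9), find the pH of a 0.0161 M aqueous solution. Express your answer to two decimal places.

pH = 2.30

Ka1 ≫ Ka2, so treat the first dissociation as the only significant source of H+.
Ka1 = x²/(0.0161 − x) = 2.3 × 10^-3
Solving the quadratic: x = (−Ka1 + √(Ka1² + 4·Ka1·C₀))/2 = 5.04 × 10^-3 M
pH = −log(5.04 × 10^-3) = 2.30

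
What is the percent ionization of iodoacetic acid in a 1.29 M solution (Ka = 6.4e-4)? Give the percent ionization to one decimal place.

2.2%

ICH2COOH ⇌ ICH2COO- + H+; let x = [H+] at equilibrium.
x ≈ √(Ka·C₀) = √(6.4 × 10^-4 × 1.29) = 2.87 × 10^-2 M
% ionization = x/C₀ × 100% = 2.87 × 10^-2/1.29 × 100% = 2.2%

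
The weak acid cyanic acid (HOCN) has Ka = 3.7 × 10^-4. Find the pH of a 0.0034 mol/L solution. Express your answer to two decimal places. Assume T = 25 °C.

pH = 3.02

HOCN ⇌ OCN- + H+
Ka = x²/(0.0034 − x) = 3.7 × 10^-4
x is not negligible relative to C₀; solve x² + 0.00037·x − 1.26e-06 = 0.
x = [−0.00037 + √(0.00037² + 5.03e-06)]/2 = 9.52 × 10^-4 M
pH = −log[H+] = −log(9.52 × 10^-4) = 3.02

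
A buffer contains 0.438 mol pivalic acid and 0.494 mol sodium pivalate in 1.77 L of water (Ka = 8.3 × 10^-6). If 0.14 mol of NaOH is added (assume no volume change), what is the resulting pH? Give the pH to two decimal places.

pH = 5.41

After neutralization: n((CH3)3CCOOH) = 0.298 mol, n((CH3)3CCOO-) = 0.634 mol.
pKa = −log(8.3 × 10^-6) = 5.081
pH = pKa + log([A⁻]/[HA]) = 5.081 + log(0.634/0.298) = 5.081 +0.328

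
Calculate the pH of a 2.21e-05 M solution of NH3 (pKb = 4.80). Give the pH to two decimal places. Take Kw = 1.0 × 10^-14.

NH3 + H2O ⇌ NH4+ + OH-
Kb = 10^(−4.80) = 1.58 × 10^-5
From the ICE table, Kb = [OH-]²/(2.21e-05 − [OH-]) = 1.58 × 10^-5.
The 5% rule fails; solving [OH-]² + Kb·[OH-] − Kb·C₀ = 0 exactly:
[OH-] = [−1.58e-05 + √(1.58e-05² + 1.4e-09)]/2 = 1.24 × 10^-5 M
pOH = 4.91, so pH = 14.00 − pOH = 9.09

pH = 9.09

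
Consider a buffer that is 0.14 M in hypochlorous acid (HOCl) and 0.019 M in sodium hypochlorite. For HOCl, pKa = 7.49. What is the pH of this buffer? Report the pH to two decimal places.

Using pH = pKa + log([base]/[acid]) with [base]/[acid] = 0.019/0.14:
pH = 7.49 + (-0.867) = 6.62

pH = 6.62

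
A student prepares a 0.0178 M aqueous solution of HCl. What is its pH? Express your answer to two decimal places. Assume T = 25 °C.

pH = 1.75

HCl is a strong acid and dissociates completely, so [H+] = 0.0178 M.
pH = -log(0.0178) = 1.75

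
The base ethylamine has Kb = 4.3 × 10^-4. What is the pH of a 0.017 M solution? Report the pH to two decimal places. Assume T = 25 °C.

pH = 11.40

C2H5NH2 + H2O ⇌ C2H5NH3+ + OH-
Kb = x²/(0.017 − x) = 4.3 × 10^-4
x is not negligible relative to C₀; solve x² + 0.00043·x − 7.31e-06 = 0.
x = [−0.00043 + √(0.00043² + 2.92e-05)]/2 = 2.50 × 10^-3 M
pOH = −log(2.50 × 10^-3) = 2.60; pH = 14.00 − 2.60 = 11.40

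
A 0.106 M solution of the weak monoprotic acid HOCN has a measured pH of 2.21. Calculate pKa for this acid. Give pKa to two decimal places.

pKa = 3.42

[H+] = 10^(-2.21) = 6.17 × 10^-3 M
At equilibrium [HA] = 0.106 − 6.17 × 10^-3 = 9.98 × 10^-2 M
Ka = [H+][A-]/[HA] = (6.17 × 10^-3)² / 9.98 × 10^-2 = 3.81 × 10^-4
pKa = -log(3.81 × 10^-4) = 3.42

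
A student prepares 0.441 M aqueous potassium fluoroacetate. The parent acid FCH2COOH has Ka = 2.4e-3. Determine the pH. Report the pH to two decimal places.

FCH2COO- is the conjugate base of the weak acid FCH2COOH.
Kb = Kw/Ka = 1.0×10^-14 / 2.4 × 10^-3 = 4.17 × 10^-12
Kb = x²/(0.441 − x) = 4.17 × 10^-12
Neglecting x in the denominator: x = √(4.17 × 10^-12 × 0.441) = 1.36 × 10^-6 M
pOH = 5.87, so pH = 14.00 − pOH = 8.13

pH = 8.13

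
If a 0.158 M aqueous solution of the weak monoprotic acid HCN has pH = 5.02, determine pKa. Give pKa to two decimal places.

pKa = 9.24

[H+] = 10^(-5.02) = 9.55 × 10^-6 M
At equilibrium [HA] = 0.158 − 9.55 × 10^-6 = 1.58 × 10^-1 M
Ka = [H+][A-]/[HA] = (9.55 × 10^-6)² / 1.58 × 10^-1 = 5.77 × 10^-10
pKa = -log(5.77 × 10^-10) = 9.24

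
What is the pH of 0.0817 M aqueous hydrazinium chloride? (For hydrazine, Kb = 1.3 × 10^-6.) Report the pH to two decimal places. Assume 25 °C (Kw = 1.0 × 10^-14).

N2H5+ is the conjugate acid of the weak base N2H4.
Ka = Kw/Kb = 1.0×10^-14 / 1.3 × 10^-6 = 7.69 × 10^-9
Ka = [H+]²/(0.0817 − [H+]) = 7.69 × 10^-9
Neglecting [H+] in the denominator: [H+] = √(7.69 × 10^-9 × 0.0817) = 2.51 × 10^-5 M
Check: 0.031% ionized — well under 5%, approximation valid.
pH = −log[H+] = −log(2.51 × 10^-5) = 4.60

pH = 4.60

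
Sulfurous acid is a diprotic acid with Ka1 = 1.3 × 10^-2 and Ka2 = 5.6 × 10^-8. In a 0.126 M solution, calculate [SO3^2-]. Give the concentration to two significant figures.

5.6 × 10^-8 M

First ionization gives [H+] ≈ [HSO3-] = 3.45 × 10^-2 M.
Second step: Ka2 = [H+][SO3^2-]/[HSO3-] ≈ [SO3^2-] (since [H+] ≈ [HSO3-]).
So [SO3^2-] ≈ Ka2.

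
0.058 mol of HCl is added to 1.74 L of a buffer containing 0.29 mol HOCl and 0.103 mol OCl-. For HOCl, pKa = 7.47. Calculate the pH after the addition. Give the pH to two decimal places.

Added H+ converts OCl- to HOCl: HOCl → 0.348 mol, OCl- → 0.045 mol.
pH = pKa + log([A⁻]/[HA]) = 7.47 + log(0.045/0.348) = 7.47 -0.888

pH = 6.58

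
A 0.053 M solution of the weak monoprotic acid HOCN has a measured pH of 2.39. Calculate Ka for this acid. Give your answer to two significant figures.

[H+] = 10^(-2.39) = 4.07 × 10^-3 M
At equilibrium [HA] = 0.053 − 4.07 × 10^-3 = 4.89 × 10^-2 M
Ka = [H+][A-]/[HA] = (4.07 × 10^-3)² / 4.89 × 10^-2 = 3.4 × 10^-4

Ka = 3.4 × 10^-4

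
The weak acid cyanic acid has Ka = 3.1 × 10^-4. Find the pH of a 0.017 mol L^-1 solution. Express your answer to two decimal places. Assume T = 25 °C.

pH = 2.67

HOCN ⇌ OCN- + H+
From the ICE table, Ka = [H+]²/(0.017 − [H+]) = 3.1 × 10^-4.
[H+] is not negligible relative to C₀; solve [H+]² + 0.00031·[H+] − 5.27e-06 = 0.
[H+] = [−0.00031 + √(0.00031² + 2.11e-05)]/2 = 2.15 × 10^-3 M
pH = −log[H+] = −log(2.15 × 10^-3) = 2.67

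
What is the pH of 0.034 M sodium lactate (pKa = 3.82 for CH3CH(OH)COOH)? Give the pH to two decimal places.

pH = 8.18

CH3CH(OH)COO- is the conjugate base of the weak acid CH3CH(OH)COOH.
Ka = 10^(−3.82) = 1.51 × 10^-4
Kb = Kw/Ka = 1.0×10^-14 / 1.51 × 10^-4 = 6.62 × 10^-11
Kb = x²/(0.034 − x) = 6.62 × 10^-11
Neglecting x in the denominator: x = √(6.62 × 10^-11 × 0.034) = 1.50 × 10^-6 M
pOH = 5.82, so pH = 14.00 − pOH = 8.18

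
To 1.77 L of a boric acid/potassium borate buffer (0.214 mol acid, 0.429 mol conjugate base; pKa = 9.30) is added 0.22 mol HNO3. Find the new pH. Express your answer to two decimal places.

pH = 8.98

After neutralization: n(B(OH)3) = 0.434 mol, n(B(OH)4-) = 0.209 mol.
Henderson–Hasselbalch with mole ratio 0.209/0.434: pH = 9.30 + (-0.317)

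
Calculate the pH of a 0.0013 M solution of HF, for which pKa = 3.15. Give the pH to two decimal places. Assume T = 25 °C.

HF ⇌ F- + H+
Ka = 10^(−3.15) = 7.08 × 10^-4
Ka = x²/(0.0013 − x) = 7.08 × 10^-4
x is not negligible relative to C₀; solve x² + 0.000708·x − 9.2e-07 = 0.
x = (−Ka + √(Ka² + 4·Ka·C₀))/2 = 6.69 × 10^-4 M
pH = −log[H+] = −log(6.69 × 10^-4) = 3.17

pH = 3.17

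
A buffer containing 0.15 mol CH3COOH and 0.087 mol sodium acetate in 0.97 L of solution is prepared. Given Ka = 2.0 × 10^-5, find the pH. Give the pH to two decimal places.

pKa = −log(2.0 × 10^-5) = 4.699
pH = pKa + log([A⁻]/[HA]) = 4.699 + log(0.087/0.15)
pH = 4.699 + (-0.237) = 4.46

pH = 4.46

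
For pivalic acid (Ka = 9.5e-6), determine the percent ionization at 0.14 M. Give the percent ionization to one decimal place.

0.8%

(CH3)3CCOOH ⇌ (CH3)3CCOO- + H+; let x = [H+] at equilibrium.
x ≈ √(Ka·C₀) = √(9.5 × 10^-6 × 0.14) = 1.15 × 10^-3 M
Fraction ionized = 1.15 × 10^-3 / 0.14 = 0.0082 → 0.8%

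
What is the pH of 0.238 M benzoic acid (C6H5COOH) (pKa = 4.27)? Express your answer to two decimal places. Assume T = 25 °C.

C6H5COOH ⇌ C6H5COO- + H+
Ka = 10^(−4.27) = 5.37 × 10^-5
From the ICE table, Ka = x²/(0.238 − x) = 5.37 × 10^-5.
Since Ka ≪ C₀, x ≈ √(Ka·C₀) = 3.57 × 10^-3 M.
(x/C₀ = 1.5% < 5%, so the approximation holds.)
pH = −log[H+] = −log(3.57 × 10^-3) = 2.45

pH = 2.45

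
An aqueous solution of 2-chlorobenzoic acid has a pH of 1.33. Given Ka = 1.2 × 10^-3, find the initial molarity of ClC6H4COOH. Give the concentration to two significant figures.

C₀ = 1.9 M

[H+] = 10^(-1.33) = 4.68 × 10^-2 M = x
Ka = x²/(C₀ − x) ⇒ C₀ = x + x²/Ka
C₀ = 4.68 × 10^-2 + (4.68 × 10^-2)²/(1.2 × 10^-3) = 1.87 M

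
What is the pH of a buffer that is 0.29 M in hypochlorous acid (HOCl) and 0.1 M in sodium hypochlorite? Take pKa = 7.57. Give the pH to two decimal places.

Using pH = pKa + log([base]/[acid]) with [base]/[acid] = 0.1/0.29:
pH = 7.57 + (-0.462) = 7.11

pH = 7.11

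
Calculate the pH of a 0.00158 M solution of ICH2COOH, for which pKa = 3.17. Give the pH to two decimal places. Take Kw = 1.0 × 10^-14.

ICH2COOH ⇌ ICH2COO- + H+
Ka = 10^(−3.17) = 6.76 × 10^-4
Let x = [H+] at equilibrium. Ka = x²/(0.00158 − x).
The 5% rule fails; solving x² + Ka·x − Ka·C₀ = 0 exactly:
x = (−Ka + √(Ka² + 4·Ka·C₀))/2 = 7.49 × 10^-4 M
pH = −log(7.49 × 10^-4) = 3.13

pH = 3.13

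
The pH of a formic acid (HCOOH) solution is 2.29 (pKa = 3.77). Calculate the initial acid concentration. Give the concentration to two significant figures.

C₀ = 1.6 × 10^-1 M

[H+] = 10^(-2.29) = 5.13 × 10^-3 M = x
Ka = 10^(−3.77) = 1.70 × 10^-4
Ka = x²/(C₀ − x) ⇒ C₀ = x + x²/Ka
C₀ = 5.13 × 10^-3 + (5.13 × 10^-3)²/(1.70 × 10^-4) = 1.60 × 10^-1 M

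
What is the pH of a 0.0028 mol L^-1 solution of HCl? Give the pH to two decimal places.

HCl is a strong acid and dissociates completely, so [H+] = 0.0028 M.
pH = -log(0.0028) = 2.55

pH = 2.55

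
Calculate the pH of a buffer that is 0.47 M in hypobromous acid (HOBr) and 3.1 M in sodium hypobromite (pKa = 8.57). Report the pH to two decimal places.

pH = pKa + log([A⁻]/[HA]) = 8.57 + log(3.1/0.47)
pH = 8.57 + (+0.819) = 9.39

pH = 9.39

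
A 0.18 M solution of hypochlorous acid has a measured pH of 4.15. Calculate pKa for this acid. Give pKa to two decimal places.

pKa = 7.56

[H+] = 10^(-4.15) = 7.08 × 10^-5 M
At equilibrium [HA] = 0.18 − 7.08 × 10^-5 = 1.80 × 10^-1 M
Ka = [H+][A-]/[HA] = (7.08 × 10^-5)² / 1.80 × 10^-1 = 2.78 × 10^-8
pKa = -log(2.78 × 10^-8) = 7.56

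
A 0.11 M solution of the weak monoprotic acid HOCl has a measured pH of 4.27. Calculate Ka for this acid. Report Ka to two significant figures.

Ka = 2.6 × 10^-8

[H+] = 10^(-4.27) = 5.37 × 10^-5 M
At equilibrium [HA] = 0.11 − 5.37 × 10^-5 = 1.10 × 10^-1 M
Ka = [H+][A-]/[HA] = (5.37 × 10^-5)² / 1.10 × 10^-1 = 2.6 × 10^-8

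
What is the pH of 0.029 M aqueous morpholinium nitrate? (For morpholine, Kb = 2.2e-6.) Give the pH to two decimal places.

C4H8ONH2+ is the conjugate acid of the weak base C4H8ONH.
Ka = Kw/Kb = 1.0×10^-14 / 2.2 × 10^-6 = 4.55 × 10^-9
Ka = [H+]²/(0.029 − [H+]) = 4.55 × 10^-9
Assume [H+] ≪ 0.029: [H+] ≈ √(4.55 × 10^-9 × 0.029) = 1.15 × 10^-5 M
([H+]/C₀ = 0.04% < 5%, so the approximation holds.)
pH = −log[H+] = −log(1.15 × 10^-5) = 4.94

pH = 4.94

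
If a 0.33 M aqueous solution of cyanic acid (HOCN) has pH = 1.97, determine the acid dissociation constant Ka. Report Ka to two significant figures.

Ka = 3.6 × 10^-4

[H+] = 10^(-1.97) = 1.07 × 10^-2 M
At equilibrium [HA] = 0.33 − 1.07 × 10^-2 = 3.19 × 10^-1 M
Ka = [H+][A-]/[HA] = (1.07 × 10^-2)² / 3.19 × 10^-1 = 3.6 × 10^-4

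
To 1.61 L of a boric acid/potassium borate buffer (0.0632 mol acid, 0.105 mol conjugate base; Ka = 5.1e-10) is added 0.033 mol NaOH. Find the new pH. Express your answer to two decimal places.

pH = 9.95

After neutralization: n(B(OH)3) = 0.0302 mol, n(B(OH)4-) = 0.138 mol.
pKa = −log(5.1 × 10^-10) = 9.292
pH = pKa + log([A⁻]/[HA]) = 9.292 + log(0.138/0.0302) = 9.292 +0.660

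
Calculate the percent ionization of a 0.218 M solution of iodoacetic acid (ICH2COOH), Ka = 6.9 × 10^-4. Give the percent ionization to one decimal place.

ICH2COOH ⇌ ICH2COO- + H+; let x = [H+] at equilibrium.
Solve x² + 0.00069x − 0.00015 = 0 → x = 1.19 × 10^-2 M
Fraction ionized = 1.19 × 10^-2 / 0.218 = 0.0546 → 5.5%

5.5%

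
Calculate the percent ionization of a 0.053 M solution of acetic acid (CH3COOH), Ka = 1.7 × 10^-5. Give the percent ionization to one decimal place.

CH3COOH ⇌ CH3COO- + H+; let x = [H+] at equilibrium.
x ≈ √(Ka·C₀) = √(1.7 × 10^-5 × 0.053) = 9.49 × 10^-4 M
% ionization = x/C₀ × 100% = 9.49 × 10^-4/0.053 × 100% = 1.8%

1.8%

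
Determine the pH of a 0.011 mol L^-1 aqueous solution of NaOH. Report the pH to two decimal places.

NaOH is a strong base; [OH-] = 0.011 M.
pOH = -log(0.011) = 1.96
pH = 14.00 - 1.96 = 12.04

pH = 12.04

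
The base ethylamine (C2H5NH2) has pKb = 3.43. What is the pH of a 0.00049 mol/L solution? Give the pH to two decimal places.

pH = 10.45

C2H5NH2 + H2O ⇌ C2H5NH3+ + OH-
Kb = 10^(−3.43) = 3.72 × 10^-4
From the ICE table, Kb = x²/(0.00049 − x) = 3.72 × 10^-4.
The 5% rule fails; solving x² + Kb·x − Kb·C₀ = 0 exactly:
x = (−Kb + √(Kb² + 4·Kb·C₀))/2 = 2.80 × 10^-4 M
pOH = 3.55, so pH = 14.00 − pOH = 10.45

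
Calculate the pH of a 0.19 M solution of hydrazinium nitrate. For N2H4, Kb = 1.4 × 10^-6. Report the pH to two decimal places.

pH = 4.43

N2H5+ is the conjugate acid of the weak base N2H4.
Ka = Kw/Kb = 1.0×10^-14 / 1.4 × 10^-6 = 7.14 × 10^-9
Ka = [H+]²/(0.19 − [H+]) = 7.14 × 10^-9
Neglecting [H+] in the denominator: [H+] = √(7.14 × 10^-9 × 0.19) = 3.68 × 10^-5 M
pH = −log[H+] = −log(3.68 × 10^-5) = 4.43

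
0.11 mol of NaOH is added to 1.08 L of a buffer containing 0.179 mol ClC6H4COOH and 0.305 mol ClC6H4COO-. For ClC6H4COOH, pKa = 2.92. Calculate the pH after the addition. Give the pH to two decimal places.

After neutralization: n(ClC6H4COOH) = 0.069 mol, n(ClC6H4COO-) = 0.415 mol.
pH = pKa + log([A⁻]/[HA]) = 2.92 + log(0.415/0.069) = 2.92 +0.779

pH = 3.70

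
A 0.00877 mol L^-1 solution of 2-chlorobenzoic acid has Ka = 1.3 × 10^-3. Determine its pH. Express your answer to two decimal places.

ClC6H4COOH ⇌ ClC6H4COO- + H+
From the ICE table, Ka = [H+]²/(0.00877 − [H+]) = 1.3 × 10^-3.
[H+] is not negligible relative to C₀; solve [H+]² + 0.0013·[H+] − 1.14e-05 = 0.
[H+] = (−Ka + √(Ka² + 4·Ka·C₀))/2 = 2.79 × 10^-3 M
pH = −log[H+] = −log(2.79 × 10^-3) = 2.55

pH = 2.55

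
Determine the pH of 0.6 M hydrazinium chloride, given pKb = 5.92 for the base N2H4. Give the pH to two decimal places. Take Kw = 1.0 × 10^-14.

pH = 4.15

N2H5+ is the conjugate acid of the weak base N2H4.
Kb = 10^(−5.92) = 1.20 × 10^-6
Ka = Kw/Kb = 1.0×10^-14 / 1.20 × 10^-6 = 8.33 × 10^-9
From the ICE table, Ka = [H+]²/(0.6 − [H+]) = 8.33 × 10^-9.
Since Ka ≪ C₀, [H+] ≈ √(Ka·C₀) = 7.07 × 10^-5 M.
([H+]/C₀ = 0.012% < 5%, so the approximation holds.)
pH = −log(7.07 × 10^-5) = 4.15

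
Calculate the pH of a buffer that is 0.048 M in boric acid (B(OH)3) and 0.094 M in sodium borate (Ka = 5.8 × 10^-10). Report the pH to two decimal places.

pKa = −log(5.8 × 10^-10) = 9.237
Henderson–Hasselbalch: pH = pKa + log([B(OH)4-]/[B(OH)3]) = 9.237 + log(0.094/0.048)
pH = 9.237 + (+0.292) = 9.53

pH = 9.53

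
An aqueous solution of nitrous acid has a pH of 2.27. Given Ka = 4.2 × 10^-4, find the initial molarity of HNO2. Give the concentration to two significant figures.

[H+] = 10^(-2.27) = 5.37 × 10^-3 M = x
Ka = x²/(C₀ − x) ⇒ C₀ = x + x²/Ka
C₀ = 5.37 × 10^-3 + (5.37 × 10^-3)²/(4.2 × 10^-4) = 7.40 × 10^-2 M

C₀ = 7.4 × 10^-2 M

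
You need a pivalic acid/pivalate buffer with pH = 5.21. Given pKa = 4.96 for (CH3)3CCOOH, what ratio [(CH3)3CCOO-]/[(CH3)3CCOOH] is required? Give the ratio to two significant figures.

pH = pKa + log(r) ⇒ log(r) = 5.21 − 4.96 = +0.25
r = [(CH3)3CCOO-]/[(CH3)3CCOOH] = 10^(+0.25) = 1.78

ratio = 1.8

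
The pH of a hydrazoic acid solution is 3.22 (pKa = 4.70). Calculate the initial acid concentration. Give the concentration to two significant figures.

[H+] = 10^(-3.22) = 6.03 × 10^-4 M = x
Ka = 10^(−4.70) = 2.00 × 10^-5
Ka = x²/(C₀ − x) ⇒ C₀ = x + x²/Ka
C₀ = 6.03 × 10^-4 + (6.03 × 10^-4)²/(2.00 × 10^-5) = 1.88 × 10^-2 M

C₀ = 1.9 × 10^-2 M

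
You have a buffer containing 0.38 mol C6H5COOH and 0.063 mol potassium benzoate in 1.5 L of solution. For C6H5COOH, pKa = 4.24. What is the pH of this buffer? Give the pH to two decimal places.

Using pH = pKa + log([base]/[acid]) with [base]/[acid] = 0.063/0.38:
pH = 4.24 + (-0.780) = 3.46

pH = 3.46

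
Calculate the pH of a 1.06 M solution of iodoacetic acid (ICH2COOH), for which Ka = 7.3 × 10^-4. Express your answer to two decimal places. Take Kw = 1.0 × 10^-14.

pH = 1.56

ICH2COOH ⇌ ICH2COO- + H+
Ka = x²/(1.06 − x) = 7.3 × 10^-4
Neglecting x in the denominator: x = √(7.3 × 10^-4 × 1.06) = 2.78 × 10^-2 M
pH = −log(2.78 × 10^-2) = 1.56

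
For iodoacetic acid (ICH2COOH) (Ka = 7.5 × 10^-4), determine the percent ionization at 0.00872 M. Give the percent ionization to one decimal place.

25.3%

ICH2COOH ⇌ ICH2COO- + H+; let x = [H+] at equilibrium.
Solve x² + 0.00075x − 6.54e-06 = 0 → x = 2.21 × 10^-3 M
Fraction ionized = 2.21 × 10^-3 / 0.00872 = 0.2534 → 25.3%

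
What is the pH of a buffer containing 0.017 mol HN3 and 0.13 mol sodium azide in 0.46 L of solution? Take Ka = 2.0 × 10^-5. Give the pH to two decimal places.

pKa = −log(2.0 × 10^-5) = 4.699
pH = pKa + log([A⁻]/[HA]) = 4.699 + log(0.13/0.017)
pH = 4.699 + (+0.883) = 5.58

pH = 5.58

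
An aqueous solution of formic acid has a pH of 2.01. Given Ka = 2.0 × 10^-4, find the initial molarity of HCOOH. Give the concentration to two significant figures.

C₀ = 4.9 × 10^-1 M

[H+] = 10^(-2.01) = 9.77 × 10^-3 M = x
Ka = x²/(C₀ − x) ⇒ C₀ = x + x²/Ka
C₀ = 9.77 × 10^-3 + (9.77 × 10^-3)²/(2.0 × 10^-4) = 4.87 × 10^-1 M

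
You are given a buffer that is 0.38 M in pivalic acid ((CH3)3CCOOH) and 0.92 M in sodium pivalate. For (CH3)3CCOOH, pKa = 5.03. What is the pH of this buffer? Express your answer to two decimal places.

pH = pKa + log([A⁻]/[HA]) = 5.03 + log(0.92/0.38)
pH = 5.03 + (+0.384) = 5.41

pH = 5.41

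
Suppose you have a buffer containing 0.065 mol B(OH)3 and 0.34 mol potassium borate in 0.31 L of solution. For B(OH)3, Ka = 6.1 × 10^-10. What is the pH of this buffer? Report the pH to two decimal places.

pKa = −log(6.1 × 10^-10) = 9.215
pH = pKa + log([A⁻]/[HA]) = 9.215 + log(0.34/0.065)
pH = 9.215 + (+0.719) = 9.93

pH = 9.93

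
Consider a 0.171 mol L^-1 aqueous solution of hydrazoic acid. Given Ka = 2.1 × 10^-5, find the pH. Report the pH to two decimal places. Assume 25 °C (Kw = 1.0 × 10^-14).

pH = 2.72

HN3 ⇌ N3- + H+
From the ICE table, Ka = x²/(0.171 − x) = 2.1 × 10^-5.
Assume x ≪ 0.171: x ≈ √(2.1 × 10^-5 × 0.171) = 1.89 × 10^-3 M
pH = −log[H+] = −log(1.89 × 10^-3) = 2.72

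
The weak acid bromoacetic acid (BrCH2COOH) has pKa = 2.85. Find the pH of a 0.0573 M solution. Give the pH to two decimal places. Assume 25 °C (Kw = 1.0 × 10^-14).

BrCH2COOH ⇌ BrCH2COO- + H+
Ka = 10^(−2.85) = 1.41 × 10^-3
From the ICE table, Ka = x²/(0.0573 − x) = 1.41 × 10^-3.
The 5% rule fails; solving x² + Ka·x − Ka·C₀ = 0 exactly:
x = (−Ka + √(Ka² + 4·Ka·C₀))/2 = 8.31 × 10^-3 M
pH = −log[H+] = −log(8.31 × 10^-3) = 2.08

pH = 2.08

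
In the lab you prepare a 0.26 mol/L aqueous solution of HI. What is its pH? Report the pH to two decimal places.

HI is a strong acid and dissociates completely, so [H+] = 0.26 M.
pH = -log(0.26) = 0.59

pH = 0.59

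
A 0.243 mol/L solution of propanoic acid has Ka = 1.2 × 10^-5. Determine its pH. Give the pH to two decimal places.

CH3CH2COOH ⇌ CH3CH2COO- + H+
From the ICE table, Ka = x²/(0.243 − x) = 1.2 × 10^-5.
Assume x ≪ 0.243: x ≈ √(1.2 × 10^-5 × 0.243) = 1.71 × 10^-3 M
pH = −log[H+] = −log(1.71 × 10^-3) = 2.77

pH = 2.77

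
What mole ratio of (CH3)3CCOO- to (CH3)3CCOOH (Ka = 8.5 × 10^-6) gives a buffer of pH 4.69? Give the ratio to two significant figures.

ratio = 0.42

pKa = -log(8.5 × 10^-6) = 5.071
pH = pKa + log(r) ⇒ log(r) = 4.69 − 5.071 = -0.381
r = [(CH3)3CCOO-]/[(CH3)3CCOOH] = 10^(-0.381) = 0.416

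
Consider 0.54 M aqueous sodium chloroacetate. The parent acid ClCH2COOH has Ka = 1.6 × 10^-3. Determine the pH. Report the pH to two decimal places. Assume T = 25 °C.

ClCH2COO- is the conjugate base of the weak acid ClCH2COOH.
Kb = Kw/Ka = 1.0×10^-14 / 1.6 × 10^-3 = 6.25 × 10^-12
Kb = [OH-]²/(0.54 − [OH-]) = 6.25 × 10^-12
Since Kb ≪ C₀, [OH-] ≈ √(Kb·C₀) = 1.84 × 10^-6 M.
Check: 0.00034% ionized — well under 5%, approximation valid.
pOH = 5.74, so pH = 14.00 − pOH = 8.26

pH = 8.26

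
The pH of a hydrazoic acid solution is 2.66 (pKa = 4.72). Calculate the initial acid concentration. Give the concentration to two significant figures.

[H+] = 10^(-2.66) = 2.19 × 10^-3 M = x
Ka = 10^(−4.72) = 1.91 × 10^-5
Ka = x²/(C₀ − x) ⇒ C₀ = x + x²/Ka
C₀ = 2.19 × 10^-3 + (2.19 × 10^-3)²/(1.91 × 10^-5) = 2.53 × 10^-1 M

C₀ = 2.5 × 10^-1 M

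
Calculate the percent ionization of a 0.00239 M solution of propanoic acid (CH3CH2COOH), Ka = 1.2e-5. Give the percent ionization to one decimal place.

6.8%

CH3CH2COOH ⇌ CH3CH2COO- + H+; let x = [H+] at equilibrium.
Solve x² + 1.2e-05x − 2.87e-08 = 0 → x = 1.63 × 10^-4 M
% ionization = x/C₀ × 100% = 1.63 × 10^-4/0.00239 × 100% = 6.8%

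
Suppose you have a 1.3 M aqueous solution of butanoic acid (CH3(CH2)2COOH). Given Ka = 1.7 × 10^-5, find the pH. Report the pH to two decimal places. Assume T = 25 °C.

pH = 2.33

CH3(CH2)2COOH ⇌ CH3(CH2)2COO- + H+
Ka = [H+]²/(1.3 − [H+]) = 1.7 × 10^-5
Assume [H+] ≪ 1.3: [H+] ≈ √(1.7 × 10^-5 × 1.3) = 4.70 × 10^-3 M
pH = −log(4.70 × 10^-3) = 2.33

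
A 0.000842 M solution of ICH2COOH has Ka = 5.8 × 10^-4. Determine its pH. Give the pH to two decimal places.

ICH2COOH ⇌ ICH2COO- + H+
Ka = [H+]²/(0.000842 − [H+]) = 5.8 × 10^-4
[H+] is not negligible relative to C₀; solve [H+]² + 0.00058·[H+] − 4.88e-07 = 0.
[H+] = [−0.00058 + √(0.00058² + 1.95e-06)]/2 = 4.67 × 10^-4 M
pH = −log[H+] = −log(4.67 × 10^-4) = 3.33

pH = 3.33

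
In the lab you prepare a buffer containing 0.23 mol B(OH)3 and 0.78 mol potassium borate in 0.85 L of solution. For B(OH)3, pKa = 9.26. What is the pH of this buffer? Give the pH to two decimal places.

pH = pKa + log([A⁻]/[HA]) = 9.26 + log(0.78/0.23)
pH = 9.26 + (+0.530) = 9.79

pH = 9.79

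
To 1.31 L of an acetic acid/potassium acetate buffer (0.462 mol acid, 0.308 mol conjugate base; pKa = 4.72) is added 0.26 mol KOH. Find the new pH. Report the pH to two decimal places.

After neutralization: n(CH3COOH) = 0.202 mol, n(CH3COO-) = 0.568 mol.
Henderson–Hasselbalch with mole ratio 0.568/0.202: pH = 4.72 + (+0.449)

pH = 5.17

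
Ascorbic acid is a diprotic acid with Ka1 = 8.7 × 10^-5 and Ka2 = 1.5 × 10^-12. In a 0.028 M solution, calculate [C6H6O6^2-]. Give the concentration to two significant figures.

First ionization gives [H+] ≈ [HC6H6O6-] = 1.52 × 10^-3 M.
Second step: Ka2 = [H+][C6H6O6^2-]/[HC6H6O6-] ≈ [C6H6O6^2-] (since [H+] ≈ [HC6H6O6-]).
So [C6H6O6^2-] ≈ Ka2.

1.5 × 10^-12 M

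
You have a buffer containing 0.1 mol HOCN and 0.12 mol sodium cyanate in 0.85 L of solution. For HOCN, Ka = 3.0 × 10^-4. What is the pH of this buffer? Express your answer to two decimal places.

pKa = −log(3.0 × 10^-4) = 3.523
Henderson–Hasselbalch: pH = pKa + log([OCN-]/[HOCN]) = 3.523 + log(0.12/0.1)
pH = 3.523 + (+0.079) = 3.60

pH = 3.60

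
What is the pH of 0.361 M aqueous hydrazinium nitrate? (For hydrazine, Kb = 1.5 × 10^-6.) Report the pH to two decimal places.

N2H5+ is the conjugate acid of the weak base N2H4.
Ka = Kw/Kb = 1.0×10^-14 / 1.5 × 10^-6 = 6.67 × 10^-9
From the ICE table, Ka = [H+]²/(0.361 − [H+]) = 6.67 × 10^-9.
Neglecting [H+] in the denominator: [H+] = √(6.67 × 10^-9 × 0.361) = 4.91 × 10^-5 M
([H+]/C₀ = 0.014% < 5%, so the approximation holds.)
pH = −log(4.91 × 10^-5) = 4.31

pH = 4.31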